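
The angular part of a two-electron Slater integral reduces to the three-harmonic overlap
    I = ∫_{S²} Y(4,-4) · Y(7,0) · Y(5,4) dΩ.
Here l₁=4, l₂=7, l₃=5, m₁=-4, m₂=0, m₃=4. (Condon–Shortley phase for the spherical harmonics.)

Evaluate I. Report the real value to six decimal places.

m-sum 0 ✓  L=16 even ✓  3≤5≤11 ✓
Π(2lᵢ+1) = 9×15×11 = 1485
triangle coeff Δ(4,7,5) = 1/6126120
Σ_t [2,4]: t=2:+1/69120 t=3:−1/20736 t=4:+1/69120 = -1/51840
(3j)²=280/21879 [(4 7 5; 0 0 0)], sign=+1
Σ_t [6,6]: t=6:+1/7257600 = 1/7257600
(3j)²=14/12155 [(4 7 5; -4 0 4)], sign=-1
⇒ 4πI² = 11760/537251
I = (-1)√(11760/537251/(4π)) = -0.04173593

-0.041736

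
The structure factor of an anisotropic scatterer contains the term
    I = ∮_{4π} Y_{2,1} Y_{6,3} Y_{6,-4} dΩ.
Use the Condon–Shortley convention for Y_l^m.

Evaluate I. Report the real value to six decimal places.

m-sum 0 ✓  L=14 even ✓  4≤6≤8 ✓
Π(2lᵢ+1) = 5×13×13 = 845
triangle coeff Δ(2,6,6) = 1/90090
Σ_t [0,2]: t=0:+1/69120 t=1:−1/14400 t=2:+1/69120 = -7/172800
(3j)²=14/715 [(2 6 6; 0 0 0)], sign=-1
Σ_t [0,1]: t=0:+1/725760 t=1:−1/161280 = -1/207360
(3j)²=7/286 [(2 6 6; 1 3 -4)], sign=-1
⇒ 4πI² = 49/121
I = (+1)√(49/121/(4π)) = 0.17951487

0.179515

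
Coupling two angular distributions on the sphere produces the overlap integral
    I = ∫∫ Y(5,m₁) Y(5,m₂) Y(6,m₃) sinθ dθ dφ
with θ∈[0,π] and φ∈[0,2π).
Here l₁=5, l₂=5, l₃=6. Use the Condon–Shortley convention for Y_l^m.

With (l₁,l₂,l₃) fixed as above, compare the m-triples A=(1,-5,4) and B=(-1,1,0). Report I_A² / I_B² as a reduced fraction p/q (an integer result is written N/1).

Same 5,5,6: normalisation and zero-m 3j drop out of the ratio.
A: Δ: 4! 6! 6! / 17! → 1/28588560; sum: t=0:+1/829440 = 1/829440; 3j²(5 5 6; 1 -5 4) = Δ·Π!·Σ² = 225/9724  (sign +1)
B: Δ: 4! 6! 6! / 17! → 1/28588560; sum: t=0:+1/12441600 t=1:−1/86400 t=2:+1/9216 t=3:−1/7776 t=4:+1/55296 = -7/518400; 3j²(5 5 6; -1 1 0) = Δ·Π!·Σ² = 12/12155  (sign -1)
I_A²/I_B² = (225/9724)/(12/12155) = 375/16

375/16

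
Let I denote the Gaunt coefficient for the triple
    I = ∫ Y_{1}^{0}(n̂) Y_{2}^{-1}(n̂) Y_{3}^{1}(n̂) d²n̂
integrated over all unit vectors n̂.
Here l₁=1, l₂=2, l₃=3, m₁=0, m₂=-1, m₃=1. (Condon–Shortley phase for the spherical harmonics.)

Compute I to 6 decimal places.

Checks pass: Σm=0; 6 even; l₃=3∈[1,3].
(2·1+1)(2·2+1)(2·3+1) = 105
Δ: 0! 2! 4! / 7! → 1/105
sum: t=0:+1/4 = 1/4
3j²(1 2 3; 0 0 0) = Δ·Π!·Σ² = 3/35  (sign -1)
sum: t=0:+1/6 = 1/6
3j²(1 2 3; 0 -1 1) = Δ·Π!·Σ² = 8/105  (sign +1)
combine: 4πI² = 105·3/35·8/105 = 24/35
take √, sign -1: I = -0.23359668

-0.233597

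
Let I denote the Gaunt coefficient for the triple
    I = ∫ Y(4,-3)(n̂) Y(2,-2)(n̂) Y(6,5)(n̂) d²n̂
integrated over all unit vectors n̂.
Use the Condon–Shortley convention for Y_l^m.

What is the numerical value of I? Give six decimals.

m-sum 0 ✓  L=12 even ✓  2≤6≤6 ✓
Π(2lᵢ+1) = 9×5×13 = 585
triangle coeff Δ(4,2,6) = 1/6435
Σ_t [0,0]: t=0:+1/2304 = 1/2304
(3j)²=5/143 [(4 2 6; 0 0 0)], sign=+1
Σ_t [0,0]: t=0:+1/120960 = 1/120960
(3j)²=2/39 [(4 2 6; -3 -2 5)], sign=-1
⇒ 4πI² = 150/143
I = (-1)√(150/143/(4π)) = -0.28891672

-0.288917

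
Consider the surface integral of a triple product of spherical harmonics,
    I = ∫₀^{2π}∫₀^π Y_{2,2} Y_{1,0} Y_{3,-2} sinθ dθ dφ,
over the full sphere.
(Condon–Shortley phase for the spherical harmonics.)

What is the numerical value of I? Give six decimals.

Checks pass: Σm=0; 6 even; l₃=3∈[1,3].
(2·2+1)(2·1+1)(2·3+1) = 105
Δ: 0! 4! 2! / 7! → 1/105
sum: t=0:+1/4 = 1/4
3j²(2 1 3; 0 0 0) = Δ·Π!·Σ² = 3/35  (sign -1)
sum: t=0:+1/24 = 1/24
3j²(2 1 3; 2 0 -2) = Δ·Π!·Σ² = 1/21  (sign -1)
combine: 4πI² = 105·3/35·1/21 = 3/7
take √, sign +1: I = 0.18467439

0.184674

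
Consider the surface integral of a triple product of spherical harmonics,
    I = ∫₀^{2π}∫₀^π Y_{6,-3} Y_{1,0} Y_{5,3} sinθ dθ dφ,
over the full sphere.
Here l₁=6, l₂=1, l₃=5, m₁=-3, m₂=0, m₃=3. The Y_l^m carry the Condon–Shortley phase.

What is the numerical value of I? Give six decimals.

-0.212310

Rules hold: Σm=0, L=12 even, 5≤5≤7.
N = 13·3·11 = 429
Δ = 2!·10!·0!/13! = 1/858
Racah Σ t=1..1: t=1:−1/14400 = -1/14400
⇒ 3j(6 1 5; 0 0 0)² = 6/143, sgn +1
Racah Σ t=1..1: t=1:−1/80640 = -1/80640
⇒ 3j(6 1 5; -3 0 3)² = 9/286, sgn -1
4πI² = N·(3j₀)²·(3jₘ)² = 81/143
I = -1·√(0.566434/4π) = -0.21230956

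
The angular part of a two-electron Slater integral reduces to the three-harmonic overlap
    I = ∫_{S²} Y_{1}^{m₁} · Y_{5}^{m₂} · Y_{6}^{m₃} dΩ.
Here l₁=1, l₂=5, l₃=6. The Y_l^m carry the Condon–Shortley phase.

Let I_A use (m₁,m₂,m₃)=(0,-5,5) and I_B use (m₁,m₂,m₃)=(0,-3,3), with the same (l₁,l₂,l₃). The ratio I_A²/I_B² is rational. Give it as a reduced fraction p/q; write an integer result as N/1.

11/27

Shared (l₁,l₂,l₃)=(1,5,6): N and (l;000)² cancel in I_A²/I_B².
A: Δ = 0!·2!·10!/13! = 1/858; Racah Σ t=0..0: t=0:+1/3628800 = 1/3628800; ⇒ 3j(1 5 6; 0 -5 5)² = 1/78, sgn -1
B: Δ = 0!·2!·10!/13! = 1/858; Racah Σ t=0..0: t=0:+1/80640 = 1/80640; ⇒ 3j(1 5 6; 0 -3 3)² = 9/286, sgn -1
I_A²/I_B² = (1/78)/(9/286) = 11/27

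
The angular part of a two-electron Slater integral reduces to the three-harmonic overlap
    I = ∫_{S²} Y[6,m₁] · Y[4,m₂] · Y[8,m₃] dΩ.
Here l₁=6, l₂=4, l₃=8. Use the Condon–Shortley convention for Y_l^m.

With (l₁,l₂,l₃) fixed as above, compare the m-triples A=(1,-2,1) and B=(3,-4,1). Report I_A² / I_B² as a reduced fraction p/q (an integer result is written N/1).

l's match ⇒ only the (l;m) 3-j factors differ between A and B.
A: triangle coeff Δ(6,4,8) = 1/23279256; Σ_t [0,2]: t=0:+1/1382400 t=1:−1/2073600 t=2:+1/43545600 = 23/87091200; (3j)²=2645/554268 [(6 4 8; 1 -2 1)], sign=-1
B: triangle coeff Δ(6,4,8) = 1/23279256; Σ_t [0,0]: t=0:+1/43545600 = 1/43545600; (3j)²=168/46189 [(6 4 8; 3 -4 1)], sign=-1
I_A²/I_B² = (2645/554268)/(168/46189) = 2645/2016

2645/2016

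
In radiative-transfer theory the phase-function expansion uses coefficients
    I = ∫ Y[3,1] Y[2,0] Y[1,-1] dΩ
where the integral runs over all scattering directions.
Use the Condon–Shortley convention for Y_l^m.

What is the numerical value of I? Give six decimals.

-0.202301

Rules hold: Σm=0, L=6 even, 1≤1≤5.
N = 7·5·3 = 105
Δ = 4!·2!·0!/7! = 1/105
Racah Σ t=2..2: t=2:+1/4 = 1/4
⇒ 3j(3 2 1; 0 0 0)² = 3/35, sgn -1
Racah Σ t=2..2: t=2:+1/8 = 1/8
⇒ 3j(3 2 1; 1 0 -1)² = 2/35, sgn +1
4πI² = N·(3j₀)²·(3jₘ)² = 18/35
I = -1·√(0.514286/4π) = -0.20230066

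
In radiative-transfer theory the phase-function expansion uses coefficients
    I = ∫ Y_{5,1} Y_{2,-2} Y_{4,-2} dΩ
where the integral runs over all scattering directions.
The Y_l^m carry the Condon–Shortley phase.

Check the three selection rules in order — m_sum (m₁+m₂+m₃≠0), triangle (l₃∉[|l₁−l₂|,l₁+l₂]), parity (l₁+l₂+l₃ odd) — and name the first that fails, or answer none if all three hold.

azimuthal sum: 1 − 2 − 2 = -3  ✗
3 ≤ 4 ≤ 7 (triangle on l)
L = 5 + 2 + 4 = 11 (odd)

m_sum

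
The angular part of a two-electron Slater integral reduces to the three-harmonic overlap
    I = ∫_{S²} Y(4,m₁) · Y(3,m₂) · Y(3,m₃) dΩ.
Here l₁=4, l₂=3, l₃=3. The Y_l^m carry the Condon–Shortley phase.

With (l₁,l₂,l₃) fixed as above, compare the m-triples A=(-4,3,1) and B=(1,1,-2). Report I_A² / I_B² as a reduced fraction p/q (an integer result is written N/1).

21/16

Same 4,3,3: normalisation and zero-m 3j drop out of the ratio.
A: Δ: 4! 4! 2! / 11! → 1/34650; sum: t=4:+1/1152 = 1/1152; 3j²(4 3 3; -4 3 1) = Δ·Π!·Σ² = 1/33  (sign +1)
B: Δ: 4! 4! 2! / 11! → 1/34650; sum: t=2:+1/48 t=3:−1/144 = 1/72; 3j²(4 3 3; 1 1 -2) = Δ·Π!·Σ² = 16/693  (sign -1)
I_A²/I_B² = (1/33)/(16/693) = 21/16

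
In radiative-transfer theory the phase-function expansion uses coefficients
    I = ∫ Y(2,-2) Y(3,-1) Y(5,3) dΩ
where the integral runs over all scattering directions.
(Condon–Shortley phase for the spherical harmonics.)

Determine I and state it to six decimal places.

Checks pass: Σm=0; 10 even; l₃=5∈[1,5].
(2·2+1)(2·3+1)(2·5+1) = 385
Δ: 0! 4! 6! / 11! → 1/2310
sum: t=0:+1/144 = 1/144
3j²(2 3 5; 0 0 0) = Δ·Π!·Σ² = 10/231  (sign -1)
sum: t=0:+1/1152 = 1/1152
3j²(2 3 5; -2 -1 3) = Δ·Π!·Σ² = 1/33  (sign +1)
combine: 4πI² = 385·10/231·1/33 = 50/99
take √, sign -1: I = -0.20047604

-0.200476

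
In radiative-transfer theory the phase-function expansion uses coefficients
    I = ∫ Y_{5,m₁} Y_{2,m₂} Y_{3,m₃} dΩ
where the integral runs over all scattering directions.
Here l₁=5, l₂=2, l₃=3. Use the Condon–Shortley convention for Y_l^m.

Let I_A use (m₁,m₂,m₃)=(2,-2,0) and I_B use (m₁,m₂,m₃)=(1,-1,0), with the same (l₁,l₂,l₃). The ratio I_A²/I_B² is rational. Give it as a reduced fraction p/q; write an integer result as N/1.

Shared (l₁,l₂,l₃)=(5,2,3): N and (l;000)² cancel in I_A²/I_B².
A: Δ = 4!·6!·0!/11! = 1/2310; Racah Σ t=0..0: t=0:+1/864 = 1/864; ⇒ 3j(5 2 3; 2 -2 0)² = 1/66, sgn -1
B: Δ = 4!·6!·0!/11! = 1/2310; Racah Σ t=1..1: t=1:−1/216 = -1/216; ⇒ 3j(5 2 3; 1 -1 0)² = 8/231, sgn +1
I_A²/I_B² = (1/66)/(8/231) = 7/16

7/16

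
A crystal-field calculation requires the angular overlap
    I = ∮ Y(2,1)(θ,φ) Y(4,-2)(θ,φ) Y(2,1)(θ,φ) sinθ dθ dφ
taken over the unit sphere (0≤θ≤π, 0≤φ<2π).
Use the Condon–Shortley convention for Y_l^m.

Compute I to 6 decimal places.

m-sum 0 ✓  L=8 even ✓  2≤2≤6 ✓
Π(2lᵢ+1) = 5×9×5 = 225
triangle coeff Δ(2,4,2) = 1/630
Σ_t [2,2]: t=2:+1/16 = 1/16
(3j)²=2/35 [(2 4 2; 0 0 0)], sign=+1
Σ_t [1,1]: t=1:−1/36 = -1/36
(3j)²=4/63 [(2 4 2; 1 -2 1)], sign=+1
⇒ 4πI² = 40/49
I = (+1)√(40/49/(4π)) = 0.25487487

0.254875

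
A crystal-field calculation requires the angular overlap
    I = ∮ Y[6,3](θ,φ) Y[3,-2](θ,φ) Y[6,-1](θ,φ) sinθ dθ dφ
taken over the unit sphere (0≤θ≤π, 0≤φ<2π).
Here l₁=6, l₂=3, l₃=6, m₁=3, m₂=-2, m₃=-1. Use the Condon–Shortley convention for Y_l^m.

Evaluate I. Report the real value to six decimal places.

0.000000

l₁+l₂+l₃=15 is odd: 3j(l;000)=0 ⇒ I=0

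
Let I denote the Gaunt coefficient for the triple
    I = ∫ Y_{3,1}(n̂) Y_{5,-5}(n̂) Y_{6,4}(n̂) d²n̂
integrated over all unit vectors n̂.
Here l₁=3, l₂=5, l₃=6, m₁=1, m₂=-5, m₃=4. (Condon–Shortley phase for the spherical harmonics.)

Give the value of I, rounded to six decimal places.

-0.152880

Rules hold: Σm=0, L=14 even, 2≤6≤8.
N = 7·11·13 = 1001
Δ = 2!·4!·8!/15! = 1/675675
Racah Σ t=0..2: t=0:+1/8640 t=1:−1/2304 t=2:+1/8640 = -7/34560
⇒ 3j(3 5 6; 0 0 0)² = 7/429, sgn -1
Racah Σ t=0..0: t=0:+1/322560 = 1/322560
⇒ 3j(3 5 6; 1 -5 4)² = 18/1001, sgn +1
4πI² = N·(3j₀)²·(3jₘ)² = 42/143
I = -1·√(0.293706/4π) = -0.15288036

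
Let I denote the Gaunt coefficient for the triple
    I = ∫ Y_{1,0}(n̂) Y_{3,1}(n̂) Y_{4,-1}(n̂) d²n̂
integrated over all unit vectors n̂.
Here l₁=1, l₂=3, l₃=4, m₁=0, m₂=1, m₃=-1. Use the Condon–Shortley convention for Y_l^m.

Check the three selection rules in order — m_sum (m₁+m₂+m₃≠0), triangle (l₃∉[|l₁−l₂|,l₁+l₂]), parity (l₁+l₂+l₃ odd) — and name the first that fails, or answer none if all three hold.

Σmᵢ = 0  ✓
l₃∈[|l₁−l₂|,l₁+l₂]=[2,4], have l₃=4  ✓
Σlᵢ = 8 ⇒ even  ✓

none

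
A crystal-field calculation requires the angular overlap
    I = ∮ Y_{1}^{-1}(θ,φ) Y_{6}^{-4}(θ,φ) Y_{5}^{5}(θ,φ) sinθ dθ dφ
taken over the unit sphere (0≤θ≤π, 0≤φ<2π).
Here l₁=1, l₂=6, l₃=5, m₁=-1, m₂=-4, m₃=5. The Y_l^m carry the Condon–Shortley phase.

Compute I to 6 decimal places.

0.040859

Checks pass: Σm=0; 12 even; l₃=5∈[5,7].
(2·1+1)(2·6+1)(2·5+1) = 429
Δ: 2! 0! 10! / 13! → 1/858
sum: t=1:−1/14400 = -1/14400
3j²(1 6 5; 0 0 0) = Δ·Π!·Σ² = 6/143  (sign +1)
sum: t=2:+1/7257600 = 1/7257600
3j²(1 6 5; -1 -4 5) = Δ·Π!·Σ² = 1/858  (sign +1)
combine: 4πI² = 429·6/143·1/858 = 3/143
take √, sign +1: I = 0.04085899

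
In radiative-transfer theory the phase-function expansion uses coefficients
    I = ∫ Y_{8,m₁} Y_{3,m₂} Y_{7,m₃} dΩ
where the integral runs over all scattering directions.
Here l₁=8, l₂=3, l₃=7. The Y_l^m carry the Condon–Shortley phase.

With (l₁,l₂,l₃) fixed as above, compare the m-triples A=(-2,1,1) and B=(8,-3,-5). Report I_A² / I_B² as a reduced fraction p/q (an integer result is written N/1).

1369/910

Shared (l₁,l₂,l₃)=(8,3,7): N and (l;000)² cancel in I_A²/I_B².
A: Δ = 4!·12!·2!/19! = 1/5290740; Racah Σ t=2..4: t=2:+1/7741440 t=3:−1/3628800 t=4:+1/24883200 = -37/348364800; ⇒ 3j(8 3 7; -2 1 1)² = 1369/176358, sgn -1
B: Δ = 4!·12!·2!/19! = 1/5290740; Racah Σ t=0..0: t=0:+1/22992076800 = 1/22992076800; ⇒ 3j(8 3 7; 8 -3 -5)² = 5/969, sgn +1
I_A²/I_B² = (1369/176358)/(5/969) = 1369/910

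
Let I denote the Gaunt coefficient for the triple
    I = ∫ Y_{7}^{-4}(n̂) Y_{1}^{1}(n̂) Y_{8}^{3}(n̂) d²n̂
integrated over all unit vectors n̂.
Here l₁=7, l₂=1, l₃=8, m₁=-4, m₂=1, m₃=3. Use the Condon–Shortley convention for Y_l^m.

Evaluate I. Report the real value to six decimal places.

m-sum 0 ✓  L=16 even ✓  6≤8≤8 ✓
Π(2lᵢ+1) = 15×3×17 = 765
triangle coeff Δ(7,1,8) = 1/2040
Σ_t [0,0]: t=0:+1/25401600 = 1/25401600
(3j)²=8/255 [(7 1 8; 0 0 0)], sign=+1
Σ_t [0,0]: t=0:+1/479001600 = 1/479001600
(3j)²=1/204 [(7 1 8; -4 1 3)], sign=-1
⇒ 4πI² = 2/17
I = (-1)√(2/17/(4π)) = -0.09675772

-0.096758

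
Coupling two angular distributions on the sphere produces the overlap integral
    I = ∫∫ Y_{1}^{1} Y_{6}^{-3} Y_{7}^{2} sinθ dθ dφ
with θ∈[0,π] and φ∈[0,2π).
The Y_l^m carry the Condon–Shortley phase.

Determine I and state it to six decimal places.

Checks pass: Σm=0; 14 even; l₃=7∈[5,7].
(2·1+1)(2·6+1)(2·7+1) = 585
Δ: 0! 2! 12! / 15! → 1/1365
sum: t=0:+1/518400 = 1/518400
3j²(1 6 7; 0 0 0) = Δ·Π!·Σ² = 7/195  (sign -1)
sum: t=0:+1/4354560 = 1/4354560
3j²(1 6 7; 1 -3 2) = Δ·Π!·Σ² = 2/273  (sign -1)
combine: 4πI² = 585·7/195·2/273 = 2/13
take √, sign +1: I = 0.11064668

0.110647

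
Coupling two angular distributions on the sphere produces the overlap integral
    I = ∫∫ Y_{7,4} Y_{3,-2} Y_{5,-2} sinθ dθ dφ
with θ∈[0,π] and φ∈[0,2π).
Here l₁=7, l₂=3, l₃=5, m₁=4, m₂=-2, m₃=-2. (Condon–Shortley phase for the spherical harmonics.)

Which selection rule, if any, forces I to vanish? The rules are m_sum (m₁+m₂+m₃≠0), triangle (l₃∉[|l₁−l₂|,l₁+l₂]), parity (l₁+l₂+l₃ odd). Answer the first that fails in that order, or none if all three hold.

parity

m₁+m₂+m₃ = 4 − 2 − 2 = 0  ✓
triangle: |7−3|=4 ≤ l₃=5 ≤ 7+3=10  ✓
parity: l₁+l₂+l₃ = 15 is odd  ✗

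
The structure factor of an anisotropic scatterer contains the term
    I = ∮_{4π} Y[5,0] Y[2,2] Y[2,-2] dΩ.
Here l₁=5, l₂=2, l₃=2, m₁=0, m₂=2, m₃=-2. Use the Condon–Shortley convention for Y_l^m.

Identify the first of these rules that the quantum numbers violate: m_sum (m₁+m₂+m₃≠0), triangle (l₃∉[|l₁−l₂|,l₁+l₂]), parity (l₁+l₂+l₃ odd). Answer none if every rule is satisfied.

triangle

m₁+m₂+m₃ = 0 + 2 − 2 = 0  ✓
triangle: |5−2|=3 ≤ l₃=2 ≤ 5+2=7  ✗
parity: l₁+l₂+l₃ = 9 is odd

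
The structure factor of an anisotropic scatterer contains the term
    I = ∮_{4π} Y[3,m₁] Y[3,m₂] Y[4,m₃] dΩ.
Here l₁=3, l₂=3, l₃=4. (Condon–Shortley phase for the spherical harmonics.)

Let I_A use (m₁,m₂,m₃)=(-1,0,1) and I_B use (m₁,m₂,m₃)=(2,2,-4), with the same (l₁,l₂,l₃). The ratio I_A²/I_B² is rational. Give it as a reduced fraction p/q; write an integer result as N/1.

Same 3,3,4: normalisation and zero-m 3j drop out of the ratio.
A: Δ: 2! 4! 4! / 11! → 1/34650; sum: t=0:+1/288 t=1:−1/24 t=2:+1/48 = -5/288; 3j²(3 3 4; -1 0 1) = Δ·Π!·Σ² = 5/462  (sign +1)
B: Δ: 2! 4! 4! / 11! → 1/34650; sum: t=1:−1/576 = -1/576; 3j²(3 3 4; 2 2 -4) = Δ·Π!·Σ² = 5/99  (sign -1)
I_A²/I_B² = (5/462)/(5/99) = 3/14

3/14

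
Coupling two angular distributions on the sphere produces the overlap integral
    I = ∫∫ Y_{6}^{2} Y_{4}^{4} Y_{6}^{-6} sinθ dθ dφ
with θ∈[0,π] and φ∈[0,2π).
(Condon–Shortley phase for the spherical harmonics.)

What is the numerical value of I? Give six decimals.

0.056161

Checks pass: Σm=0; 16 even; l₃=6∈[2,10].
(2·6+1)(2·4+1)(2·6+1) = 1521
Δ: 4! 8! 4! / 17! → 1/15315300
sum: t=0:+1/829440 t=1:−1/25920 t=2:+1/9216 t=3:−1/25920 t=4:+1/829440 = 7/207360
3j²(6 4 6; 0 0 0) = Δ·Π!·Σ² = 28/2431  (sign +1)
sum: t=4:+1/23224320 = 1/23224320
3j²(6 4 6; 2 4 -6) = Δ·Π!·Σ² = 1/442  (sign +1)
combine: 4πI² = 1521·28/2431·1/442 = 126/3179
take √, sign +1: I = 0.05616103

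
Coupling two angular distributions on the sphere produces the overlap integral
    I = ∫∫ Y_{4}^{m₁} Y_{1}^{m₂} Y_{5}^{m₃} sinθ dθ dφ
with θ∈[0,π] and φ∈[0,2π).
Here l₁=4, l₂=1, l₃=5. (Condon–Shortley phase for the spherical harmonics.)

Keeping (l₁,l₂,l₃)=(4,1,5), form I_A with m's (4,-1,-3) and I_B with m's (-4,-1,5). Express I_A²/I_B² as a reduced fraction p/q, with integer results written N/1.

Shared (l₁,l₂,l₃)=(4,1,5): N and (l;000)² cancel in I_A²/I_B².
A: Δ = 0!·8!·2!/11! = 1/495; Racah Σ t=0..0: t=0:+1/80640 = 1/80640; ⇒ 3j(4 1 5; 4 -1 -3)² = 1/495, sgn +1
B: Δ = 0!·8!·2!/11! = 1/495; Racah Σ t=0..0: t=0:+1/80640 = 1/80640; ⇒ 3j(4 1 5; -4 -1 5)² = 1/11, sgn +1
I_A²/I_B² = (1/495)/(1/11) = 1/45

1/45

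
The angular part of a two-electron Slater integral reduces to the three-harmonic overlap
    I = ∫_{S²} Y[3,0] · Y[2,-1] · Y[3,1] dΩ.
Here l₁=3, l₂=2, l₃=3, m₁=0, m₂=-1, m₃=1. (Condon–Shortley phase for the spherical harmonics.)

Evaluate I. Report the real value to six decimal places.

m-sum 0 ✓  L=8 even ✓  1≤3≤5 ✓
Π(2lᵢ+1) = 7×5×7 = 245
triangle coeff Δ(3,2,3) = 1/3780
Σ_t [0,2]: t=0:+1/24 t=1:−1/4 t=2:+1/24 = -1/6
(3j)²=4/105 [(3 2 3; 0 0 0)], sign=+1
Σ_t [0,1]: t=0:+1/12 t=1:−1/8 = -1/24
(3j)²=1/210 [(3 2 3; 0 -1 1)], sign=-1
⇒ 4πI² = 2/45
I = (-1)√(2/45/(4π)) = -0.05947080

-0.059471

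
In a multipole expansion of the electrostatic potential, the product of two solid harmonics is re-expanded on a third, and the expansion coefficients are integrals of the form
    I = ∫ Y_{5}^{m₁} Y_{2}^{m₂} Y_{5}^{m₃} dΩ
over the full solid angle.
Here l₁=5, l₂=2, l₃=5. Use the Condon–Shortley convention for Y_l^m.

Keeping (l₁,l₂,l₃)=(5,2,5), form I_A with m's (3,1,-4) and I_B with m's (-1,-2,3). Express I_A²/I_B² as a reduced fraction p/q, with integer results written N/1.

Same 5,2,5: normalisation and zero-m 3j drop out of the ratio.
A: Δ: 2! 8! 2! / 13! → 1/38610; sum: t=1:−1/10080 t=2:+1/80640 = -1/11520; 3j²(5 2 5; 3 1 -4) = Δ·Π!·Σ² = 49/1430  (sign +1)
B: Δ: 2! 8! 2! / 13! → 1/38610; sum: t=0:+1/5760 = 1/5760; 3j²(5 2 5; -1 -2 3) = Δ·Π!·Σ² = 56/2145  (sign +1)
I_A²/I_B² = (49/1430)/(56/2145) = 21/16

21/16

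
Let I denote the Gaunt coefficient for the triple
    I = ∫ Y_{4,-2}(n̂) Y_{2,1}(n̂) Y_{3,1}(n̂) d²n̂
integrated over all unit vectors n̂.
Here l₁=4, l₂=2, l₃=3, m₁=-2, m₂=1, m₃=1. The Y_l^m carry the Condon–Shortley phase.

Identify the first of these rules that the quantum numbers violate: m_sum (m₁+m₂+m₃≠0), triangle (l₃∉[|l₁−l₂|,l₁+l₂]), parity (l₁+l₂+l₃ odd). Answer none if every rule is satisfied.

parity

Σmᵢ = 0  ✓
l₃∈[|l₁−l₂|,l₁+l₂]=[2,6], have l₃=3  ✓
Σlᵢ = 9 ⇒ odd  ✗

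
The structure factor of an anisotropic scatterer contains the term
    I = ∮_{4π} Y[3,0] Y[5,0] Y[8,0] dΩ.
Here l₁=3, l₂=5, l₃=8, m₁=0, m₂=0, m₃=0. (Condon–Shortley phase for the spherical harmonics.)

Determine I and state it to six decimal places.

0.235108

m-sum 0 ✓  L=16 even ✓  2≤8≤8 ✓
Π(2lᵢ+1) = 7×11×17 = 1309
triangle coeff Δ(3,5,8) = 1/136136
Σ_t [0,0]: t=0:+1/518400 = 1/518400
(3j)²=56/2431 [(3 5 8; 0 0 0)], sign=+1
(m-triple is (0,0,0) — same symbol as above.)
⇒ 4πI² = 21952/31603
I = (+1)√(21952/31603/(4π)) = 0.23510830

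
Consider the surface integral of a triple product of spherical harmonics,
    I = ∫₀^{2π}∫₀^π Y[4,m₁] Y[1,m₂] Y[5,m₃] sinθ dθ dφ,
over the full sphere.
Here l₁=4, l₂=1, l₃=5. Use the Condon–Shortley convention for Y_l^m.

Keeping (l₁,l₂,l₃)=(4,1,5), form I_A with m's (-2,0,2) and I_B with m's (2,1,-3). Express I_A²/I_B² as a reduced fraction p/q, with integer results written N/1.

Shared (l₁,l₂,l₃)=(4,1,5): N and (l;000)² cancel in I_A²/I_B².
A: Δ = 0!·8!·2!/11! = 1/495; Racah Σ t=0..0: t=0:+1/1440 = 1/1440; ⇒ 3j(4 1 5; -2 0 2)² = 7/165, sgn -1
B: Δ = 0!·8!·2!/11! = 1/495; Racah Σ t=0..0: t=0:+1/2880 = 1/2880; ⇒ 3j(4 1 5; 2 1 -3)² = 28/495, sgn +1
I_A²/I_B² = (7/165)/(28/495) = 3/4

3/4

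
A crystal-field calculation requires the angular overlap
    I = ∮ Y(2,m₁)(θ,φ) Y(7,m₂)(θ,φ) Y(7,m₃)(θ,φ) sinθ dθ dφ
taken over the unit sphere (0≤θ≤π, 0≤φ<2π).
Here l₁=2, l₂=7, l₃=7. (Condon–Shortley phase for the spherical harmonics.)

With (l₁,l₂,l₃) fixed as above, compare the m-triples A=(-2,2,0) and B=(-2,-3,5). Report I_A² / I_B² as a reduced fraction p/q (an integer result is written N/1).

21/11

Shared (l₁,l₂,l₃)=(2,7,7): N and (l;000)² cancel in I_A²/I_B².
A: Δ = 2!·2!·12!/17! = 1/185640; Racah Σ t=2..2: t=2:+1/2419200 = 1/2419200; ⇒ 3j(2 7 7; -2 2 0)² = 27/1105, sgn -1
B: Δ = 2!·2!·12!/17! = 1/185640; Racah Σ t=2..2: t=2:+1/29030400 = 1/29030400; ⇒ 3j(2 7 7; -2 -3 5)² = 99/7735, sgn +1
I_A²/I_B² = (27/1105)/(99/7735) = 21/11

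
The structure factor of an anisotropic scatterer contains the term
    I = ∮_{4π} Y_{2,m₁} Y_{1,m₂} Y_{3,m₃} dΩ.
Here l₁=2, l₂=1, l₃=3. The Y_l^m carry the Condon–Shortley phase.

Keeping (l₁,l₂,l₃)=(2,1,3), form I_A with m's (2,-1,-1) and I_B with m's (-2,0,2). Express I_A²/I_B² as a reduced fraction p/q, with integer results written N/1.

Shared (l₁,l₂,l₃)=(2,1,3): N and (l;000)² cancel in I_A²/I_B².
A: Δ = 0!·4!·2!/7! = 1/105; Racah Σ t=0..0: t=0:+1/48 = 1/48; ⇒ 3j(2 1 3; 2 -1 -1)² = 1/105, sgn +1
B: Δ = 0!·4!·2!/7! = 1/105; Racah Σ t=0..0: t=0:+1/24 = 1/24; ⇒ 3j(2 1 3; -2 0 2)² = 1/21, sgn -1
I_A²/I_B² = (1/105)/(1/21) = 1/5

1/5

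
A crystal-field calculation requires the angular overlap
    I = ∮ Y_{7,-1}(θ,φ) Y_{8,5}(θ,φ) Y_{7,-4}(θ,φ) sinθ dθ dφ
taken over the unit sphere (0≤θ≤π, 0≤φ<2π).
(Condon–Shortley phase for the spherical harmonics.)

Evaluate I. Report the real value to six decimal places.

m-sum 0 ✓  L=22 even ✓  1≤7≤15 ✓
Π(2lᵢ+1) = 15×17×15 = 3825
triangle coeff Δ(7,8,7) = 1/22086194130
Σ_t [1,7]: t=1:−1/18289152000 t=2:+1/248832000 t=3:−1/24883200 t=4:+1/11943936 t=5:−1/24883200 t=6:+1/248832000 t=7:−1/18289152000 = 11/975421440
(3j)²=1750/289731 [(7 8 7; 0 0 0)], sign=-1
Σ_t [5,8]: t=5:−1/1045094400 t=6:+1/348364800 t=7:−1/870912000 t=8:+1/20901888000 = 17/20901888000
(3j)²=17/2185 [(7 8 7; -1 5 -4)], sign=-1
⇒ 4πI² = 446250/2482597
I = (+1)√(446250/2482597/(4π)) = 0.11959997

0.119600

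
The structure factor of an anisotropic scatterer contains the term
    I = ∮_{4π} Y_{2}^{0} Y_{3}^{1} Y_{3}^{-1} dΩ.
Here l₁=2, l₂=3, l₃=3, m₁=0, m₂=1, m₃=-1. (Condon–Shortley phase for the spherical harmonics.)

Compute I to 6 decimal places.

Checks pass: Σm=0; 8 even; l₃=3∈[1,5].
(2·2+1)(2·3+1)(2·3+1) = 245
Δ: 2! 2! 4! / 9! → 1/3780
sum: t=0:+1/24 t=1:−1/4 t=2:+1/24 = -1/6
3j²(2 3 3; 0 0 0) = Δ·Π!·Σ² = 4/105  (sign +1)
sum: t=0:+1/96 t=1:−1/6 t=2:+1/16 = -3/32
3j²(2 3 3; 0 1 -1) = Δ·Π!·Σ² = 3/140  (sign -1)
combine: 4πI² = 245·4/105·3/140 = 1/5
take √, sign -1: I = -0.12615663

-0.126157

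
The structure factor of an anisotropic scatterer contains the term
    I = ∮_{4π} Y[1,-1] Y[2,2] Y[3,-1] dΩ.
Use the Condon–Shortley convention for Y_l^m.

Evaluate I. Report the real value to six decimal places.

-0.082589

Rules hold: Σm=0, L=6 even, 1≤3≤3.
N = 3·5·7 = 105
Δ = 0!·2!·4!/7! = 1/105
Racah Σ t=0..0: t=0:+1/4 = 1/4
⇒ 3j(1 2 3; 0 0 0)² = 3/35, sgn -1
Racah Σ t=0..0: t=0:+1/48 = 1/48
⇒ 3j(1 2 3; -1 2 -1)² = 1/105, sgn +1
4πI² = N·(3j₀)²·(3jₘ)² = 3/35
I = -1·√(0.0857143/4π) = -0.08258890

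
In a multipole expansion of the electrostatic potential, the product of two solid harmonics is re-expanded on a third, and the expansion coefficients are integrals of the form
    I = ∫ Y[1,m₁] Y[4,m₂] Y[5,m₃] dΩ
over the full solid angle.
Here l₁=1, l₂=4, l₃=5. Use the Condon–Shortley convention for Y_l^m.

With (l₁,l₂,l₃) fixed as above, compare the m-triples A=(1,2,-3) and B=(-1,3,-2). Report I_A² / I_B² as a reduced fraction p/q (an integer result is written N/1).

l's match ⇒ only the (l;m) 3-j factors differ between A and B.
A: triangle coeff Δ(1,4,5) = 1/495; Σ_t [0,0]: t=0:+1/2880 = 1/2880; (3j)²=28/495 [(1 4 5; 1 2 -3)], sign=+1
B: triangle coeff Δ(1,4,5) = 1/495; Σ_t [0,0]: t=0:+1/10080 = 1/10080; (3j)²=1/165 [(1 4 5; -1 3 -2)], sign=-1
I_A²/I_B² = (28/495)/(1/165) = 28/3

28/3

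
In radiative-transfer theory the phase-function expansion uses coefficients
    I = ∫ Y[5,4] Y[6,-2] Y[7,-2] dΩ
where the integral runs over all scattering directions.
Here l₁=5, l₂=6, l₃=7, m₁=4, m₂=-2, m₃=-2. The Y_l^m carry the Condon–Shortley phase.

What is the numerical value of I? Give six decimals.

Rules hold: Σm=0, L=18 even, 1≤7≤11.
N = 11·13·15 = 2145
Δ = 4!·6!·8!/19! = 1/174594420
Racah Σ t=0..4: t=0:+1/4147200 t=1:−1/207360 t=2:+1/82944 t=3:−1/207360 t=4:+1/4147200 = 1/345600
⇒ 3j(5 6 7; 0 0 0)² = 420/46189, sgn -1
Racah Σ t=0..1: t=0:+1/1658880 t=1:−1/3110400 = 7/24883200
⇒ 3j(5 6 7; 4 -2 -2)² = 4802/692835, sgn -1
4πI² = N·(3j₀)²·(3jₘ)² = 2016840/14919047
I = +1·√(0.135186/4π) = 0.10371946

0.103719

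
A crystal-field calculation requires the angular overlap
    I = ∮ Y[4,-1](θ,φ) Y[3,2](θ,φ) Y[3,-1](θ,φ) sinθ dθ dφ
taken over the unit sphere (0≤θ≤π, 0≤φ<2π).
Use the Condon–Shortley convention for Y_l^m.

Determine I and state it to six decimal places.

0.145070

Checks pass: Σm=0; 10 even; l₃=3∈[1,7].
(2·4+1)(2·3+1)(2·3+1) = 441
Δ: 4! 4! 2! / 11! → 1/34650
sum: t=1:−1/72 t=2:+1/16 t=3:−1/72 = 5/144
3j²(4 3 3; 0 0 0) = Δ·Π!·Σ² = 2/77  (sign -1)
sum: t=3:−1/48 t=4:+1/144 = -1/72
3j²(4 3 3; -1 2 -1) = Δ·Π!·Σ² = 16/693  (sign -1)
combine: 4πI² = 441·2/77·16/693 = 32/121
take √, sign +1: I = 0.14506992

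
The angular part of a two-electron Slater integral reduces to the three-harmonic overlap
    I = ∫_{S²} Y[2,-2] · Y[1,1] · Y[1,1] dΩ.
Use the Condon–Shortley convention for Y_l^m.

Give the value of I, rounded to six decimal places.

Checks pass: Σm=0; 4 even; l₃=1∈[1,3].
(2·2+1)(2·1+1)(2·1+1) = 45
Δ: 2! 2! 0! / 5! → 1/30
sum: t=1:−1/1 = -1/1
3j²(2 1 1; 0 0 0) = Δ·Π!·Σ² = 2/15  (sign +1)
sum: t=2:+1/4 = 1/4
3j²(2 1 1; -2 1 1) = Δ·Π!·Σ² = 1/5  (sign +1)
combine: 4πI² = 45·2/15·1/5 = 6/5
take √, sign +1: I = 0.30901936

0.309019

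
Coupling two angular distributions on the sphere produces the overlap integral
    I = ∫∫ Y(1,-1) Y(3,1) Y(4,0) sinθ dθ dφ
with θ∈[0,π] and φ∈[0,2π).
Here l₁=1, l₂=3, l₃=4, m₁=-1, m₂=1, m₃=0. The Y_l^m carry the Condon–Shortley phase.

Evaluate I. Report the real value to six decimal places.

0.150786

Rules hold: Σm=0, L=8 even, 2≤4≤4.
N = 3·7·9 = 189
Δ = 0!·2!·6!/9! = 1/252
Racah Σ t=0..0: t=0:+1/36 = 1/36
⇒ 3j(1 3 4; 0 0 0)² = 4/63, sgn +1
Racah Σ t=0..0: t=0:+1/96 = 1/96
⇒ 3j(1 3 4; -1 1 0)² = 1/42, sgn +1
4πI² = N·(3j₀)²·(3jₘ)² = 2/7
I = +1·√(0.285714/4π) = 0.15078601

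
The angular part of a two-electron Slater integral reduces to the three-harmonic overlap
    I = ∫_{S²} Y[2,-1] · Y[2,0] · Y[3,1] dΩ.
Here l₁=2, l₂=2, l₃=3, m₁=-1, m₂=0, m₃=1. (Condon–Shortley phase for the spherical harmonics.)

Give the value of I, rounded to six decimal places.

l₁+l₂+l₃=7 is odd: 3j(l;000)=0 ⇒ I=0

0.000000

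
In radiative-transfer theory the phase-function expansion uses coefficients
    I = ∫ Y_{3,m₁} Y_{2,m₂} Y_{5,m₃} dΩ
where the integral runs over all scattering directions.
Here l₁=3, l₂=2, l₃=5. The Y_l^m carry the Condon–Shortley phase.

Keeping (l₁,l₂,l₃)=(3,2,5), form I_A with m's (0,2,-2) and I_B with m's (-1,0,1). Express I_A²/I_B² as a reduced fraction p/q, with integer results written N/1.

7/18

l's match ⇒ only the (l;m) 3-j factors differ between A and B.
A: triangle coeff Δ(3,2,5) = 1/2310; Σ_t [0,0]: t=0:+1/864 = 1/864; (3j)²=1/66 [(3 2 5; 0 2 -2)], sign=-1
B: triangle coeff Δ(3,2,5) = 1/2310; Σ_t [0,0]: t=0:+1/192 = 1/192; (3j)²=3/77 [(3 2 5; -1 0 1)], sign=+1
I_A²/I_B² = (1/66)/(3/77) = 7/18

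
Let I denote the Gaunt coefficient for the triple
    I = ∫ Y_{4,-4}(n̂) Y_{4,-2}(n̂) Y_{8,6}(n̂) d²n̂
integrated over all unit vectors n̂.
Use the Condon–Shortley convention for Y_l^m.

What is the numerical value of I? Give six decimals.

Checks pass: Σm=0; 16 even; l₃=8∈[0,8].
(2·4+1)(2·4+1)(2·8+1) = 1377
Δ: 0! 8! 8! / 17! → 1/218790
sum: t=0:+1/331776 = 1/331776
3j²(4 4 8; 0 0 0) = Δ·Π!·Σ² = 490/21879  (sign +1)
sum: t=0:+1/58060800 = 1/58060800
3j²(4 4 8; -4 -2 6) = Δ·Π!·Σ² = 7/510  (sign +1)
combine: 4πI² = 1377·490/21879·7/510 = 1029/2431
take √, sign +1: I = 0.18353136

0.183531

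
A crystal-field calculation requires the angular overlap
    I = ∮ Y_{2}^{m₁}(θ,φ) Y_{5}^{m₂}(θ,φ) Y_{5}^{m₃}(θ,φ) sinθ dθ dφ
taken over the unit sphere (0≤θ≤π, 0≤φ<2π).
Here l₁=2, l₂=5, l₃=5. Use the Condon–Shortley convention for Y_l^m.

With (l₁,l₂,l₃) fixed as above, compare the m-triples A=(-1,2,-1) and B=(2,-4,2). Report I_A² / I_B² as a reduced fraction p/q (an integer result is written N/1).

7/12

Same 2,5,5: normalisation and zero-m 3j drop out of the ratio.
A: Δ: 2! 2! 8! / 13! → 1/38610; sum: t=1:−1/2880 t=2:+1/1440 = 1/2880; 3j²(2 5 5; -1 2 -1) = Δ·Π!·Σ² = 7/715  (sign +1)
B: Δ: 2! 2! 8! / 13! → 1/38610; sum: t=0:+1/20160 = 1/20160; 3j²(2 5 5; 2 -4 2) = Δ·Π!·Σ² = 12/715  (sign -1)
I_A²/I_B² = (7/715)/(12/715) = 7/12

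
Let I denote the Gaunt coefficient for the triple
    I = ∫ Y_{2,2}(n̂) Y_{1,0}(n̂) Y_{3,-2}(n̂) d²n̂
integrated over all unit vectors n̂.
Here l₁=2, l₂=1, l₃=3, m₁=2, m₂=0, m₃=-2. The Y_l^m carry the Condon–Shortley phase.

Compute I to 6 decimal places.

0.184674

m-sum 0 ✓  L=6 even ✓  1≤3≤3 ✓
Π(2lᵢ+1) = 5×3×7 = 105
triangle coeff Δ(2,1,3) = 1/105
Σ_t [0,0]: t=0:+1/4 = 1/4
(3j)²=3/35 [(2 1 3; 0 0 0)], sign=-1
Σ_t [0,0]: t=0:+1/24 = 1/24
(3j)²=1/21 [(2 1 3; 2 0 -2)], sign=-1
⇒ 4πI² = 3/7
I = (+1)√(3/7/(4π)) = 0.18467439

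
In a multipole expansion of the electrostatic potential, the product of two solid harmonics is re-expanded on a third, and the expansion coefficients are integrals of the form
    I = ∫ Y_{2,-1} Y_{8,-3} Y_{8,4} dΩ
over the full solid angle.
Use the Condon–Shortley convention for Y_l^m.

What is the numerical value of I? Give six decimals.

m-sum 0 ✓  L=18 even ✓  6≤8≤10 ✓
Π(2lᵢ+1) = 5×17×17 = 1445
triangle coeff Δ(2,8,8) = 1/348840
Σ_t [0,2]: t=0:+1/116121600 t=1:−1/25401600 t=2:+1/116121600 = -1/45158400
(3j)²=24/1615 [(2 8 8; 0 0 0)], sign=-1
Σ_t [1,2]: t=1:−1/174182400 t=2:+1/479001600 = -1/273715200
(3j)²=49/3876 [(2 8 8; -1 -3 4)], sign=-1
⇒ 4πI² = 98/361
I = (+1)√(98/361/(4π)) = 0.14697873

0.146979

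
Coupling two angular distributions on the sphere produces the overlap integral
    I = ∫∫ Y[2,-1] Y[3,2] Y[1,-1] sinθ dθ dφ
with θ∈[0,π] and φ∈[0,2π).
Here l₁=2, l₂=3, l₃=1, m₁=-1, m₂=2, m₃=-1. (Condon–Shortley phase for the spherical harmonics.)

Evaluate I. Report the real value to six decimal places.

Rules hold: Σm=0, L=6 even, 1≤1≤5.
N = 5·7·3 = 105
Δ = 4!·0!·2!/7! = 1/105
Racah Σ t=2..2: t=2:+1/4 = 1/4
⇒ 3j(2 3 1; 0 0 0)² = 3/35, sgn -1
Racah Σ t=3..3: t=3:−1/12 = -1/12
⇒ 3j(2 3 1; -1 2 -1)² = 2/21, sgn -1
4πI² = N·(3j₀)²·(3jₘ)² = 6/7
I = +1·√(0.857143/4π) = 0.26116903

0.261169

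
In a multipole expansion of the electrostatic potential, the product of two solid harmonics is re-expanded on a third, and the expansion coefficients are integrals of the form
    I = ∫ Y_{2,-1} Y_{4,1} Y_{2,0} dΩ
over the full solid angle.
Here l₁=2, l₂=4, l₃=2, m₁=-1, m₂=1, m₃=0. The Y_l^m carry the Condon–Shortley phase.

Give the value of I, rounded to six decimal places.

Rules hold: Σm=0, L=8 even, 2≤2≤6.
N = 5·9·5 = 225
Δ = 4!·0!·4!/9! = 1/630
Racah Σ t=2..2: t=2:+1/16 = 1/16
⇒ 3j(2 4 2; 0 0 0)² = 2/35, sgn +1
Racah Σ t=3..3: t=3:−1/24 = -1/24
⇒ 3j(2 4 2; -1 1 0)² = 1/21, sgn -1
4πI² = N·(3j₀)²·(3jₘ)² = 30/49
I = -1·√(0.612245/4π) = -0.22072812

-0.220728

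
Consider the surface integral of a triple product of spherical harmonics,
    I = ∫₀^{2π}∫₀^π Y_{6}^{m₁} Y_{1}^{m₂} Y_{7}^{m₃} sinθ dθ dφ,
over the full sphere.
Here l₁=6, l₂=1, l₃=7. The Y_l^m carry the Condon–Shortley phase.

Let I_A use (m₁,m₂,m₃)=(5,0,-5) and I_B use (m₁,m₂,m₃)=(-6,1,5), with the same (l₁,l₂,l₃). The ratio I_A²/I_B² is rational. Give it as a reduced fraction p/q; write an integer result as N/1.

l's match ⇒ only the (l;m) 3-j factors differ between A and B.
A: triangle coeff Δ(6,1,7) = 1/1365; Σ_t [0,0]: t=0:+1/39916800 = 1/39916800; (3j)²=8/455 [(6 1 7; 5 0 -5)], sign=+1
B: triangle coeff Δ(6,1,7) = 1/1365; Σ_t [0,0]: t=0:+1/958003200 = 1/958003200; (3j)²=1/1365 [(6 1 7; -6 1 5)], sign=+1
I_A²/I_B² = (8/455)/(1/1365) = 24/1

24/1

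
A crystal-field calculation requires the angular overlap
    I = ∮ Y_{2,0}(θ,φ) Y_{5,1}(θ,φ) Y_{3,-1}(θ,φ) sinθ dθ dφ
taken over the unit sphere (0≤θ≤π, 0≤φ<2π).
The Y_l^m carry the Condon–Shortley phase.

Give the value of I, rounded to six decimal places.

-0.227318

Checks pass: Σm=0; 10 even; l₃=3∈[3,7].
(2·2+1)(2·5+1)(2·3+1) = 385
Δ: 4! 0! 6! / 11! → 1/2310
sum: t=2:+1/144 = 1/144
3j²(2 5 3; 0 0 0) = Δ·Π!·Σ² = 10/231  (sign -1)
sum: t=2:+1/192 = 1/192
3j²(2 5 3; 0 1 -1) = Δ·Π!·Σ² = 3/77  (sign +1)
combine: 4πI² = 385·10/231·3/77 = 50/77
take √, sign -1: I = -0.22731846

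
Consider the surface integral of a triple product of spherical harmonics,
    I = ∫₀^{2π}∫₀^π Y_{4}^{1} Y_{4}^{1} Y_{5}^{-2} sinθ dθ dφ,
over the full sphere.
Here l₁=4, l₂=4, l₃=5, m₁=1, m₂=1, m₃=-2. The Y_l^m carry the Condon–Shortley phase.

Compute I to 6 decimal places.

0.000000

L=13 odd ⇒ parity kills the (l;000) factor ⇒ I = 0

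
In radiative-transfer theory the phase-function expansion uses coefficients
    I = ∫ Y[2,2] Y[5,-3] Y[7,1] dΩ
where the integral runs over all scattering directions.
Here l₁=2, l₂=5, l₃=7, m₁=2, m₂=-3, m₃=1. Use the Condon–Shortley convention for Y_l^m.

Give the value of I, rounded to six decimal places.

-0.043890

Checks pass: Σm=0; 14 even; l₃=7∈[3,7].
(2·2+1)(2·5+1)(2·7+1) = 825
Δ: 0! 4! 10! / 15! → 1/15015
sum: t=0:+1/57600 = 1/57600
3j²(2 5 7; 0 0 0) = Δ·Π!·Σ² = 21/715  (sign -1)
sum: t=0:+1/1935360 = 1/1935360
3j²(2 5 7; 2 -3 1) = Δ·Π!·Σ² = 1/1001  (sign +1)
combine: 4πI² = 825·21/715·1/1001 = 45/1859
take √, sign -1: I = -0.04388960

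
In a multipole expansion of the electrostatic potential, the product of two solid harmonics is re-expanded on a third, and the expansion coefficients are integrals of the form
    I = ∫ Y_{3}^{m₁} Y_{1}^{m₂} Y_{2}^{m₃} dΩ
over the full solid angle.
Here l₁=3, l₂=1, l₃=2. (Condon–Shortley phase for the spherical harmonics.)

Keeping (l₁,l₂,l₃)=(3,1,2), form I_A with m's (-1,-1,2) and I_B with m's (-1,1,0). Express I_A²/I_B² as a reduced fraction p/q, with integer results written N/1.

1/6

l's match ⇒ only the (l;m) 3-j factors differ between A and B.
A: triangle coeff Δ(3,1,2) = 1/105; Σ_t [0,0]: t=0:+1/48 = 1/48; (3j)²=1/105 [(3 1 2; -1 -1 2)], sign=+1
B: triangle coeff Δ(3,1,2) = 1/105; Σ_t [2,2]: t=2:+1/8 = 1/8; (3j)²=2/35 [(3 1 2; -1 1 0)], sign=+1
I_A²/I_B² = (1/105)/(2/35) = 1/6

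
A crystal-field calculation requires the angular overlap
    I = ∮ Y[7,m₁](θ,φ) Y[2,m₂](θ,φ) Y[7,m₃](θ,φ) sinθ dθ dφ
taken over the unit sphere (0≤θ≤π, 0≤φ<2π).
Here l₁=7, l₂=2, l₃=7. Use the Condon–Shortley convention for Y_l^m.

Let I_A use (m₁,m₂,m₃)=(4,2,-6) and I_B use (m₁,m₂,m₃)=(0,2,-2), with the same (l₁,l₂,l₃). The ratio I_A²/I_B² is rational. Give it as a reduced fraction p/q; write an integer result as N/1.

13/42

Same 7,2,7: normalisation and zero-m 3j drop out of the ratio.
A: Δ: 2! 12! 2! / 17! → 1/185640; sum: t=2:+1/159667200 = 1/159667200; 3j²(7 2 7; 4 2 -6) = Δ·Π!·Σ² = 9/1190  (sign -1)
B: Δ: 2! 12! 2! / 17! → 1/185640; sum: t=2:+1/2419200 = 1/2419200; 3j²(7 2 7; 0 2 -2) = Δ·Π!·Σ² = 27/1105  (sign -1)
I_A²/I_B² = (9/1190)/(27/1105) = 13/42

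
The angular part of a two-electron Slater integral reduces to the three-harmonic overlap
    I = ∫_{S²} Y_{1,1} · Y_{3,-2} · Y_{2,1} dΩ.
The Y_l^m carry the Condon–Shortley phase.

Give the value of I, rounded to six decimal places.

0.261169

m-sum 0 ✓  L=6 even ✓  2≤2≤4 ✓
Π(2lᵢ+1) = 3×7×5 = 105
triangle coeff Δ(1,3,2) = 1/105
Σ_t [1,1]: t=1:−1/4 = -1/4
(3j)²=3/35 [(1 3 2; 0 0 0)], sign=-1
Σ_t [0,0]: t=0:+1/12 = 1/12
(3j)²=2/21 [(1 3 2; 1 -2 1)], sign=-1
⇒ 4πI² = 6/7
I = (+1)√(6/7/(4π)) = 0.26116903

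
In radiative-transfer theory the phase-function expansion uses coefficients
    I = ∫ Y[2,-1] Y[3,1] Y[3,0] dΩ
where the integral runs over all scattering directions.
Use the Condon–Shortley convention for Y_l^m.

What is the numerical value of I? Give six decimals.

Checks pass: Σm=0; 8 even; l₃=3∈[1,5].
(2·2+1)(2·3+1)(2·3+1) = 245
Δ: 2! 2! 4! / 9! → 1/3780
sum: t=0:+1/24 t=1:−1/4 t=2:+1/24 = -1/6
3j²(2 3 3; 0 0 0) = Δ·Π!·Σ² = 4/105  (sign +1)
sum: t=1:−1/12 t=2:+1/8 = 1/24
3j²(2 3 3; -1 1 0) = Δ·Π!·Σ² = 1/210  (sign -1)
combine: 4πI² = 245·4/105·1/210 = 2/45
take √, sign -1: I = -0.05947080

-0.059471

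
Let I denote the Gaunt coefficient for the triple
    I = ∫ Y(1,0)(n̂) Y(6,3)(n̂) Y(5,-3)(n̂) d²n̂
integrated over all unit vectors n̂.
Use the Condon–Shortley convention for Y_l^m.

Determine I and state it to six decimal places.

Checks pass: Σm=0; 12 even; l₃=5∈[5,7].
(2·1+1)(2·6+1)(2·5+1) = 429
Δ: 2! 0! 10! / 13! → 1/858
sum: t=1:−1/14400 = -1/14400
3j²(1 6 5; 0 0 0) = Δ·Π!·Σ² = 6/143  (sign +1)
sum: t=1:−1/80640 = -1/80640
3j²(1 6 5; 0 3 -3) = Δ·Π!·Σ² = 9/286  (sign -1)
combine: 4πI² = 429·6/143·9/286 = 81/143
take √, sign -1: I = -0.21230956

-0.212310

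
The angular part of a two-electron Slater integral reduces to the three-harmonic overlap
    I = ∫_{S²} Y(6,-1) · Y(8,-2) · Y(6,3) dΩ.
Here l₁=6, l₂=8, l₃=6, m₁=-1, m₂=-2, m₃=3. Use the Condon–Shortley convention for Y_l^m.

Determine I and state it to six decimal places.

Checks pass: Σm=0; 20 even; l₃=6∈[2,14].
(2·6+1)(2·8+1)(2·6+1) = 2873
Δ: 8! 4! 8! / 21! → 1/1309458150
sum: t=2:+1/49766400 t=3:−1/3110400 t=4:+1/1327104 t=5:−1/3110400 t=6:+1/49766400 = 1/6635520
3j²(6 8 6; 0 0 0) = Δ·Π!·Σ² = 350/46189  (sign +1)
sum: t=3:−1/12441600 t=4:+1/4976640 t=5:−1/14515200 t=6:+1/348364800 = 19/348364800
3j²(6 8 6; -1 -2 3) = Δ·Π!·Σ² = 19/2431  (sign -1)
combine: 4πI² = 2873·350/46189·19/2431 = 350/2057
take √, sign -1: I = -0.11636221

-0.116362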